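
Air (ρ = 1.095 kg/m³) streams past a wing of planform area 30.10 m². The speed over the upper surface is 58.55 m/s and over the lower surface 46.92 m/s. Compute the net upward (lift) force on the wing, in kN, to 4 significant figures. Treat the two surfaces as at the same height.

With equal heights on the two surfaces, Bernoulli gives P_lower − P_upper = ½ρ(v_upper² − v_lower²).
ΔP = ½·1.095·(58.55² − 46.92²) = 671.6 Pa.
Lift = ΔP · A = 671.6 × 30.10 = 20210 N.

F = 20.21 kN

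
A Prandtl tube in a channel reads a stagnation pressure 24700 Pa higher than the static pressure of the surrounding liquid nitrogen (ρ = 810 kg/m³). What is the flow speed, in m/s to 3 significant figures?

Bernoulli between the free stream and the stagnation point: ½ρv² = P_stag − P_static.
v = √(2ΔP/ρ) = √(2·24700/810) = 7.81 m/s.

v ≈ 7.81 m/s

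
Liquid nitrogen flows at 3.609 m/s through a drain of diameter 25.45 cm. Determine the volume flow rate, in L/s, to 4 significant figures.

Q ≈ 183.6 L/s

Q = A·v = 0.05087 m² × 3.609 m/s = 0.1836 m³/s.
Converting: 0.1836 m³/s × 1000 = 183.6 L/s.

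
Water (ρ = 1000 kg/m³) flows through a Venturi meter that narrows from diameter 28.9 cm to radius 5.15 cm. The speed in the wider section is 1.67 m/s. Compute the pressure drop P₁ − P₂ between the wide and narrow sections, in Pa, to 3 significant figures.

The volume flow rate is constant, so v₂ = (A₁/A₂)v₁ = (656/83.3)·1.67 = 13.1 m/s.
Bernoulli (h₁ = h₂): P₁ − P₂ = ½ρ(v₂² − v₁²).
P₁ − P₂ = ½·1000·(13.1² − 1.67²) = ½·1000·170 = 85000 Pa.

ΔP = 85000 Pa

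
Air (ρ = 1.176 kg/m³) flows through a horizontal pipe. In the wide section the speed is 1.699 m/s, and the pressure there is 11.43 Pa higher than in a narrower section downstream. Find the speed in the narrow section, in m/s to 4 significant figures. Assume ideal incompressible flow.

Horizontal Bernoulli: P₁ + ½ρv₁² = P₂ + ½ρv₂², so v₂² = v₁² + 2(P₁ − P₂)/ρ.
v₂ = √(1.699² + 2·11.43/1.176) = √(2.887 + 19.44) = 4.725 m/s.

v₂ ≈ 4.725 m/s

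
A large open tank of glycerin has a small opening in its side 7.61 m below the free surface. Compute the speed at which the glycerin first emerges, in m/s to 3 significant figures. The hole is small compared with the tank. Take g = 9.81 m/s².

The surface is effectively still and both ends are open, so ½v² = gh and v = √(2·9.81·7.61) = 12.2 m/s.

12.2 m/s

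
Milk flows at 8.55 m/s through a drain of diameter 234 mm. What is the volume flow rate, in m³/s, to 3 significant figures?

0.368 m³/s

Q = A·v = 0.0430 m² × 8.55 m/s = 0.368 m³/s.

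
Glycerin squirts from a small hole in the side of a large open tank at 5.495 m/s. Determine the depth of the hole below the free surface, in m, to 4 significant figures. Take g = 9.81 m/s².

Torricelli: v = √(2gh), so h = v²/(2g).
h = 5.495²/(2·9.81) = 30.20/19.62 = 1.539 m.

h = 1.539 m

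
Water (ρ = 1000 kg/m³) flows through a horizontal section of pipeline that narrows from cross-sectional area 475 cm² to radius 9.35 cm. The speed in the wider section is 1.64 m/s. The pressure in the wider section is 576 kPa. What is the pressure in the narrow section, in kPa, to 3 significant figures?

Continuity gives A₁v₁ = A₂v₂, so v₂ = (475 cm²)/(275 cm²) × 1.64 m/s = 2.84 m/s.
Bernoulli (h₁ = h₂): P₁ − P₂ = ½ρ(v₂² − v₁²).
P₂ = P₁ − ½ρ(v₂² − v₁²) = 576000 − ½·1000·(2.84² − 1.64²) = 576000 − 2680 = 573000 Pa.

P₂ = 573 kPa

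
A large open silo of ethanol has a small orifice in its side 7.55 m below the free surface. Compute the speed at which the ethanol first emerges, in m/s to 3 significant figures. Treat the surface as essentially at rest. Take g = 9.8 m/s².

Bernoulli from surface to hole (P equal, v_surface ≈ 0): v = √(2gh) = √(2×9.8×7.55) = 12.2 m/s.

12.2 m/s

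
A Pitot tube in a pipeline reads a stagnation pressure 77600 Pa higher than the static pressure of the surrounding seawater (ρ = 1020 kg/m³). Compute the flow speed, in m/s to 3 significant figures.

Bernoulli between the free stream and the stagnation point: ½ρv² = P_stag − P_static.
v = √(2ΔP/ρ) = √(2·77600/1020) = 12.3 m/s.

v ≈ 12.3 m/s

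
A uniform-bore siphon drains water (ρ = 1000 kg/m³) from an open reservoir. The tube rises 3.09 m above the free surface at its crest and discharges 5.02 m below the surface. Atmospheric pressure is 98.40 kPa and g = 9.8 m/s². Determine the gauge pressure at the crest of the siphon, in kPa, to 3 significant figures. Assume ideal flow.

The outlet speed comes from Torricelli: v = √(2g·5.02) = 9.92 m/s.
The bore is uniform, so the speed at the crest is the same v. Bernoulli surface→crest: P_atm = P_top + ½ρv² + ρg·h_top.
P_top = 98400 − ½·1000·9.92² − 1000·9.8·3.09 = 18900 Pa. So P_gauge = P_top − P_atm = -79500 Pa.

P_gauge ≈ -79.5 kPa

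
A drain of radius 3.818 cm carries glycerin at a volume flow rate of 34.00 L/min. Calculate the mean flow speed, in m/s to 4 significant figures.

v ≈ 0.1237 m/s

Q = 34.00 L/min = 0.0005667 m³/s.
v = Q/A = 0.0005667 / 0.004580 = 0.1237 m/s.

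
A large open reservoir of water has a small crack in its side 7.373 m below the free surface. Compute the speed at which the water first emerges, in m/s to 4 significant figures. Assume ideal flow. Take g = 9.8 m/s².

v ≈ 12.02 m/s

The surface is effectively still and both ends are open, so ½v² = gh and v = √(2·9.8·7.373) = 12.02 m/s.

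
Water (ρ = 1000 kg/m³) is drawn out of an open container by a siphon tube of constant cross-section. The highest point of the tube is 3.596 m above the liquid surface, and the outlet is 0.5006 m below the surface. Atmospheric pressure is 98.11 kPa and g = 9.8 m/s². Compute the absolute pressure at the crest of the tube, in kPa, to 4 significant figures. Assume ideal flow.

From the surface to the outlet (both open to atmosphere, surface at rest): v = √(2g·h_out) = √(2·9.8·0.5006) = 3.132 m/s.
Continuity keeps v the same throughout the tube; from surface to crest, P_atm + 0 = P_top + ½ρv² + ρg·h_top.
P_top = 98110 − ½·1000·3.132² − 1000·9.8·3.596 = 57960 Pa.

P_top ≈ 57.96 kPa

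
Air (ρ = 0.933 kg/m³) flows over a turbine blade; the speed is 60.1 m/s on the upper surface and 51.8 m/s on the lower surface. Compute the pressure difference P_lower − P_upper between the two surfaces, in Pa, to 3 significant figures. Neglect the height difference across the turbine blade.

Bernoulli (same height): P_lower − P_upper = ½ρ(v_upper² − v_lower²).
ΔP = ½·0.933·(60.1² − 51.8²) = 433 Pa.

ΔP = 433 Pa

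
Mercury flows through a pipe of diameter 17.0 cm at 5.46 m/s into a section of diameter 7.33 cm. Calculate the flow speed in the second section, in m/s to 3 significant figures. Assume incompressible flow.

v₂ ≈ 29.4 m/s

By continuity, v₂ = v₁·A₁/A₂ = 5.46·(227/42.2) = 29.4 m/s.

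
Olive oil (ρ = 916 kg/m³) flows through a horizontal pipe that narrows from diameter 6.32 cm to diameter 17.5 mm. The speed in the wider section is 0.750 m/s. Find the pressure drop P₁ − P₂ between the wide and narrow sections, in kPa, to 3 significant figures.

Continuity gives A₁v₁ = A₂v₂, so v₂ = (31.4 cm²)/(2.41 cm²) × 0.750 m/s = 9.78 m/s.
Along the horizontal streamline, P + ½ρv² is constant.
P₁ − P₂ = ½·916·(9.78² − 0.750²) = ½·916·95.1 = 43600 Pa.

ΔP ≈ 43.6 kPa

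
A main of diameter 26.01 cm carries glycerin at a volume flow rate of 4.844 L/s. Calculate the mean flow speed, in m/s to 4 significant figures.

v ≈ 0.09117 m/s

Q = 4.844 L/s = 0.004844 m³/s.
v = Q/A = 0.004844 / 0.05313 = 0.09117 m/s.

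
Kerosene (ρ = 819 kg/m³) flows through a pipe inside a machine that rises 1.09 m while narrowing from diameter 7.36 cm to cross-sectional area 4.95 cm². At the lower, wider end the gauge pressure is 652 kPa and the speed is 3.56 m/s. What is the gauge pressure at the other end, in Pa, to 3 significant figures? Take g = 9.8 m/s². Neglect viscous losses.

The volume flow rate is constant, so v₂ = (A₁/A₂)v₁ = (42.5/4.95)·3.56 = 30.6 m/s.
Applying Bernoulli between the two ends and solving for P₂: P₂ = P₁ + ½ρ(v₁² − v₂²) − ρgΔh.
P₂ = 652000 + ½·819·(3.56² − 30.6²) − 819·9.8·(+1.09) = 652000 + (-378000) − (8750) = 265000 Pa.

P₂ ≈ 265000 Pa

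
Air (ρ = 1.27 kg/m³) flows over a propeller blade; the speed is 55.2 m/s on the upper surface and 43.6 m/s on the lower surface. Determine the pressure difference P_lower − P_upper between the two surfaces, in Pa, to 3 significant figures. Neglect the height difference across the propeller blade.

Bernoulli (same height): P_lower − P_upper = ½ρ(v_upper² − v_lower²).
ΔP = ½·1.27·(55.2² − 43.6²) = 728 Pa.

ΔP ≈ 728 Pa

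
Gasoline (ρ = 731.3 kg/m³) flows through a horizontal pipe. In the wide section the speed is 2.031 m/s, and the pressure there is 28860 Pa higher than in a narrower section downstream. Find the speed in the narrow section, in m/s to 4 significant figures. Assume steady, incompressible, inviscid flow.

v₂ ≈ 9.113 m/s

Horizontal Bernoulli: P₁ + ½ρv₁² = P₂ + ½ρv₂², so v₂² = v₁² + 2(P₁ − P₂)/ρ.
v₂ = √(2.031² + 2·28860/731.3) = √(4.125 + 78.93) = 9.113 m/s.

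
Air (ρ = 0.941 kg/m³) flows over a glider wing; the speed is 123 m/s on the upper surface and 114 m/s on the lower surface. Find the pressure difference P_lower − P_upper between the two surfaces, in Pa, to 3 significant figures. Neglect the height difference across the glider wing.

ΔP ≈ 1000 Pa

With negligible Δh, P + ½ρv² is constant, so P_low − P_up = ½ρ(v_up² − v_low²).
ΔP = ½·0.941·(123² − 114²) = 1000 Pa.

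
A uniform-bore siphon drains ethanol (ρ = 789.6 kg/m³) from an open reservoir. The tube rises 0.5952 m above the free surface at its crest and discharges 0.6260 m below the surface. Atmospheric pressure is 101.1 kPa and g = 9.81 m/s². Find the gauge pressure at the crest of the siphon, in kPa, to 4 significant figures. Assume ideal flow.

P_gauge ≈ -9.459 kPa

From the surface to the outlet (both open to atmosphere, surface at rest): v = √(2g·h_out) = √(2·9.81·0.6260) = 3.505 m/s.
Continuity keeps v the same throughout the tube; from surface to crest, P_atm + 0 = P_top + ½ρv² + ρg·h_top.
P_top = 101100 − ½·789.6·3.505² − 789.6·9.81·0.5952 = 91640 Pa. So P_gauge = P_top − P_atm = -9459 Pa.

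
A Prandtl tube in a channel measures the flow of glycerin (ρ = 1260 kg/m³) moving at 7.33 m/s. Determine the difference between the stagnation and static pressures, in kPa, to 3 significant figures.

At the stagnation point the flow is brought to rest, so Bernoulli gives P_stag − P_static = ½ρv².
ΔP = ½·1260·7.33² = 33800 Pa.

33.8 kPa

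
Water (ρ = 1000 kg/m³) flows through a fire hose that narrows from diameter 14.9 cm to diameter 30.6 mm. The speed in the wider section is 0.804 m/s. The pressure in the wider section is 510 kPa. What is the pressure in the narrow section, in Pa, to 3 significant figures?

329000 Pa

Continuity gives A₁v₁ = A₂v₂, so v₂ = (174 cm²)/(7.35 cm²) × 0.804 m/s = 19.1 m/s.
With no height change, Bernoulli's equation is P₁ + ½ρv₁² = P₂ + ½ρv₂².
P₂ = P₁ − ½ρ(v₂² − v₁²) = 510000 − ½·1000·(19.1² − 0.804²) = 510000 − 181000 = 329000 Pa.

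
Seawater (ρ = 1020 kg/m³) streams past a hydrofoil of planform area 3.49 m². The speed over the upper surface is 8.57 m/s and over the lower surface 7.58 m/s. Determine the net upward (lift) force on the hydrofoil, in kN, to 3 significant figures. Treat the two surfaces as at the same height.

From P + ½ρv² = const at equal height, P_low − P_up = ½ρ(v_up² − v_low²).
ΔP = ½·1020·(8.57² − 7.58²) = 8150 Pa.
Lift = ΔP · A = 8150 × 3.49 = 28500 N.

F = 28.5 kN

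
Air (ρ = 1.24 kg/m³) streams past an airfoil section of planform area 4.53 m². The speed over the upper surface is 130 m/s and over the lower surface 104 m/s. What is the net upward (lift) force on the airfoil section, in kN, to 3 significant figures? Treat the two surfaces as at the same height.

The faster flow above has the lower pressure; Bernoulli (same height) gives ΔP = ½ρ(v_up² − v_low²).
ΔP = ½·1.24·(130² − 104²) = 3770 Pa.
Lift = ΔP · A = 3770 × 4.53 = 17100 N.

F ≈ 17.1 kN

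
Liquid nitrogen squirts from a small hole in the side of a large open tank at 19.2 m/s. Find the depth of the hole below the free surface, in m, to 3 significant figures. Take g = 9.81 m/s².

h = 18.8 m

For a small hole in a large open tank, ½v² = gh, giving h = v²/(2g).
h = 19.2²/(2·9.81) = 369/19.62 = 18.8 m.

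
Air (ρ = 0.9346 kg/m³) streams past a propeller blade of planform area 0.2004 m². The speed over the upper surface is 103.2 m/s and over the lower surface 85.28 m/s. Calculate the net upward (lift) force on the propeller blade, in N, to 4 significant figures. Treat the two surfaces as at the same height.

F = 316.3 N

With equal heights on the two surfaces, Bernoulli gives P_lower − P_upper = ½ρ(v_upper² − v_lower²).
ΔP = ½·0.9346·(103.2² − 85.28²) = 1578 Pa.
Lift = ΔP · A = 1578 × 0.2004 = 316.3 N.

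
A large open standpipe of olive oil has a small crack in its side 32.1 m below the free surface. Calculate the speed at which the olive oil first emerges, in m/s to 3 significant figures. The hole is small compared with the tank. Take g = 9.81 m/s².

Bernoulli from surface to hole (P equal, v_surface ≈ 0): v = √(2gh) = √(2×9.81×32.1) = 25.1 m/s.

25.1 m/s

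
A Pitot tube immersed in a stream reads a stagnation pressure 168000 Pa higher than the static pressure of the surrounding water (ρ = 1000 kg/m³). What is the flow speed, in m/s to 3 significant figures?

At the stagnation point the flow is brought to rest, so Bernoulli gives P_stag − P_static = ½ρv².
v = √(2ΔP/ρ) = √(2·168000/1000) = 18.3 m/s.

v = 18.3 m/s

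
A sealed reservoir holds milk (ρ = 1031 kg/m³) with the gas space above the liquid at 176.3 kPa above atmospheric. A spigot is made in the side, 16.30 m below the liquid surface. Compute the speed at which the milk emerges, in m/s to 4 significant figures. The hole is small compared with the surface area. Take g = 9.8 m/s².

v = 25.72 m/s

Take point 1 at the surface (v₁ ≈ 0) and point 2 at the hole (at atmospheric pressure). Bernoulli: P₁ + ρg h = P_atm + ½ρv₂².
With P₁ − P_atm = 176300 Pa, v₂ = √(2gh + 2ΔP/ρ) = √(2·9.8·16.30 + 2·176300/1031) = 25.72 m/s.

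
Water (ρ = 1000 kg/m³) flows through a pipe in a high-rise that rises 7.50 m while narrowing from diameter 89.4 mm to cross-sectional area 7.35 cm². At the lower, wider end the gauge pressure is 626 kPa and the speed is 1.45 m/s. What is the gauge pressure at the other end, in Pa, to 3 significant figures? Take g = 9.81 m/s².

P₂ ≈ 477000 Pa

Continuity gives A₁v₁ = A₂v₂, so v₂ = (62.8 cm²)/(7.35 cm²) × 1.45 m/s = 12.4 m/s.
Energy conservation along the streamline gives P₂ = P₁ − ½ρ(v₂² − v₁²) − ρg(h₂ − h₁).
P₂ = 626000 + ½·1000·(1.45² − 12.4²) − 1000·9.81·(+7.50) = 626000 + (-75600) − (73600) = 477000 Pa.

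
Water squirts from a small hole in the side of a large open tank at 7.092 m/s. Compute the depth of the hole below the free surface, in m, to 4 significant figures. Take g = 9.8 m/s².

h ≈ 2.566 m

Inverting v = √(2gh) gives h = v² / 2g.
h = 7.092²/(2·9.8) = 50.30/19.60 = 2.566 m.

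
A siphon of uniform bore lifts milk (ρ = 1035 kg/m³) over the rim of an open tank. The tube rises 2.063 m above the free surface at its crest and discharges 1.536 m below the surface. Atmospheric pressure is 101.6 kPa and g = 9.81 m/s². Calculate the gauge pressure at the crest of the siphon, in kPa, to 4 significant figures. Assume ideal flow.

From the surface to the outlet (both open to atmosphere, surface at rest): v = √(2g·h_out) = √(2·9.81·1.536) = 5.490 m/s.
Continuity keeps v the same throughout the tube; from surface to crest, P_atm + 0 = P_top + ½ρv² + ρg·h_top.
P_top = 101600 − ½·1035·5.490² − 1035·9.81·2.063 = 65060 Pa. So P_gauge = P_top − P_atm = -36540 Pa.

P_gauge ≈ -36.54 kPa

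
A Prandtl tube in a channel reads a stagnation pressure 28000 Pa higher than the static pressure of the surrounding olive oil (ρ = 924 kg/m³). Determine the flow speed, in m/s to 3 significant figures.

v ≈ 7.78 m/s

The dynamic pressure equals the rise in static pressure at the stagnation point: ΔP = ½ρv².
v = √(2ΔP/ρ) = √(2·28000/924) = 7.78 m/s.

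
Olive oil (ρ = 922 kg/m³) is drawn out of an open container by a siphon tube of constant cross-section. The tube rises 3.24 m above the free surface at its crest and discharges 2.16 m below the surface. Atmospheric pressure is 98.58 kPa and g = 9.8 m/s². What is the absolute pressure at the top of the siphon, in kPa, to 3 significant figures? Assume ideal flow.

From the surface to the outlet (both open to atmosphere, surface at rest): v = √(2g·h_out) = √(2·9.8·2.16) = 6.51 m/s.
Continuity keeps v the same throughout the tube; from surface to crest, P_atm + 0 = P_top + ½ρv² + ρg·h_top.
P_top = 98580 − ½·922·6.51² − 922·9.8·3.24 = 49800 Pa.

P_top ≈ 49.8 kPa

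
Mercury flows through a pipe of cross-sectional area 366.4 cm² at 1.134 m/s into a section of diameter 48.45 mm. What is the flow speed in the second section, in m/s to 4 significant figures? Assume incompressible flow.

v₂ ≈ 22.54 m/s

Continuity gives A₁v₁ = A₂v₂, so v₂ = (366.4 cm²)/(18.44 cm²) × 1.134 m/s = 22.54 m/s.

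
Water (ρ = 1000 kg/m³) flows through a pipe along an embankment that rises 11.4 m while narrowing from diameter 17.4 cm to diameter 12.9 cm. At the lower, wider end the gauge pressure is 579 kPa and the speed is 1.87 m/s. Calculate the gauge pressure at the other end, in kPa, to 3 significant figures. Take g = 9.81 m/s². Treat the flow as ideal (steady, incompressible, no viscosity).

By continuity, v₂ = v₁·A₁/A₂ = 1.87·(238/131) = 3.40 m/s.
Bernoulli: P₁ + ½ρv₁² + ρg h₁ = P₂ + ½ρv₂² + ρg h₂, so P₂ = P₁ + ½ρ(v₁² − v₂²) − ρg(h₂ − h₁).
P₂ = 579000 + ½·1000·(1.87² − 3.40²) − 1000·9.81·(+11.4) = 579000 + (-4040) − (112000) = 463000 Pa.

P₂ ≈ 463 kPa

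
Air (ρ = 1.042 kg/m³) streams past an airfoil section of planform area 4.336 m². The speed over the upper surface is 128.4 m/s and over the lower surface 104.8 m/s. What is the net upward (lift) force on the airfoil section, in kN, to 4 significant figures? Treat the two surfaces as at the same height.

F = 12.43 kN

The faster flow above has the lower pressure; Bernoulli (same height) gives ΔP = ½ρ(v_up² − v_low²).
ΔP = ½·1.042·(128.4² − 104.8²) = 2867 Pa.
Lift = ΔP · A = 2867 × 4.336 = 12430 N.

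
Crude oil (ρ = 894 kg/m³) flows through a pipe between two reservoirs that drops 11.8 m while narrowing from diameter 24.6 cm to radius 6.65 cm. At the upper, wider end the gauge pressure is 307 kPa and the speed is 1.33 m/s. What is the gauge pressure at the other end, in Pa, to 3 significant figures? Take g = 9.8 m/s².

P₂ ≈ 402000 Pa

The volume flow rate is constant, so v₂ = (A₁/A₂)v₁ = (475/139)·1.33 = 4.55 m/s.
Energy conservation along the streamline gives P₂ = P₁ − ½ρ(v₂² − v₁²) − ρg(h₂ − h₁).
P₂ = 307000 + ½·894·(1.33² − 4.55²) − 894·9.8·(−11.8) = 307000 + (-8460) − (-103000) = 402000 Pa.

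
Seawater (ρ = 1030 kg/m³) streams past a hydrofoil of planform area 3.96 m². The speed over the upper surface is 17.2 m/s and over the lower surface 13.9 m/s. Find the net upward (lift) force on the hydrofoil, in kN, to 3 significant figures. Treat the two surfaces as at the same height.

F ≈ 209 kN

From P + ½ρv² = const at equal height, P_low − P_up = ½ρ(v_up² − v_low²).
ΔP = ½·1030·(17.2² − 13.9²) = 52900 Pa.
Lift = ΔP · A = 52900 × 3.96 = 209000 N.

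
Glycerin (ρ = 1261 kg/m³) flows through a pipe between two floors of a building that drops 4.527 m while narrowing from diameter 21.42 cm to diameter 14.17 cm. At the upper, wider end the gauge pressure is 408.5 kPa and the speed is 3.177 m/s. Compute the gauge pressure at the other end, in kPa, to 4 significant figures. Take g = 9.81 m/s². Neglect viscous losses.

P₂ ≈ 437.6 kPa

By continuity, v₂ = v₁·A₁/A₂ = 3.177·(360.4/157.7) = 7.260 m/s.
Applying Bernoulli between the two ends and solving for P₂: P₂ = P₁ + ½ρ(v₁² − v₂²) − ρgΔh.
P₂ = 408500 + ½·1261·(3.177² − 7.260²) − 1261·9.81·(−4.527) = 408500 + (-26870) − (-56000) = 437600 Pa.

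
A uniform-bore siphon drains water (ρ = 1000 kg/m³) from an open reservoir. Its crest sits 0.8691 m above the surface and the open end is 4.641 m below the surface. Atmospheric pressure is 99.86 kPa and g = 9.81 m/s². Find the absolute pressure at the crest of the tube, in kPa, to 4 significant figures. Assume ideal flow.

P_top = 45.81 kPa

The outlet speed comes from Torricelli: v = √(2g·4.641) = 9.542 m/s.
Continuity keeps v the same throughout the tube; from surface to crest, P_atm + 0 = P_top + ½ρv² + ρg·h_top.
P_top = 99860 − ½·1000·9.542² − 1000·9.81·0.8691 = 45810 Pa.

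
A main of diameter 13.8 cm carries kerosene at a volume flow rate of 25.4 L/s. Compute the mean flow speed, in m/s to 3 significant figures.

Q = 25.4 L/s = 0.0254 m³/s.
v = Q/A = 0.0254 / 0.0150 = 1.70 m/s.

v ≈ 1.70 m/s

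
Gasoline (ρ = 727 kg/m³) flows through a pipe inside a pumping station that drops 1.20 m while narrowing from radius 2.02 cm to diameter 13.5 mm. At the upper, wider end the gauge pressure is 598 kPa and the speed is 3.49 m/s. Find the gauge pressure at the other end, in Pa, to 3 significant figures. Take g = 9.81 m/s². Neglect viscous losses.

By continuity, v₂ = v₁·A₁/A₂ = 3.49·(12.8/1.43) = 31.3 m/s.
Applying Bernoulli between the two ends and solving for P₂: P₂ = P₁ + ½ρ(v₁² − v₂²) − ρgΔh.
P₂ = 598000 + ½·727·(3.49² − 31.3²) − 727·9.81·(−1.20) = 598000 + (-351000) − (-8560) = 256000 Pa.

P₂ ≈ 256000 Pa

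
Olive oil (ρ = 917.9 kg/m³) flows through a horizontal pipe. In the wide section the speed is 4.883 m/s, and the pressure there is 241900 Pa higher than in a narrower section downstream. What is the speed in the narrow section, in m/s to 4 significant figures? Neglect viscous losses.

v₂ ≈ 23.47 m/s

Along the level pipe P + ½ρv² is conserved, hence v₂² = v₁² + 2(P₁ − P₂)/ρ.
v₂ = √(4.883² + 2·241900/917.9) = √(23.84 + 527.1) = 23.47 m/s.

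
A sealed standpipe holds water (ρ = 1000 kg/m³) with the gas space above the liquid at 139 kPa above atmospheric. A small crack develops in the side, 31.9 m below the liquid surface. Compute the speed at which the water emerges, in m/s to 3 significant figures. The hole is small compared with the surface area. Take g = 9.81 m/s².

Take point 1 at the surface (v₁ ≈ 0) and point 2 at the hole (at atmospheric pressure). Bernoulli: P₁ + ρg h = P_atm + ½ρv₂².
With P₁ − P_atm = 139000 Pa, v₂ = √(2gh + 2ΔP/ρ) = √(2·9.81·31.9 + 2·139000/1000) = 30.1 m/s.

v = 30.1 m/s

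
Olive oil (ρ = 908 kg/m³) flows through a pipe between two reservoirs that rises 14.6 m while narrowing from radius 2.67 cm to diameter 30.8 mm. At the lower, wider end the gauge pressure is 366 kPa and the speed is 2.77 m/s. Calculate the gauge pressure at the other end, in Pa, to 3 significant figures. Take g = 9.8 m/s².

Mass conservation (A₁v₁ = A₂v₂) gives v₂ = 2.77 × 22.4/7.45 = 8.33 m/s.
Energy conservation along the streamline gives P₂ = P₁ − ½ρ(v₂² − v₁²) − ρg(h₂ − h₁).
P₂ = 366000 + ½·908·(2.77² − 8.33²) − 908·9.8·(+14.6) = 366000 + (-28000) − (130000) = 208000 Pa.

P₂ ≈ 208000 Pa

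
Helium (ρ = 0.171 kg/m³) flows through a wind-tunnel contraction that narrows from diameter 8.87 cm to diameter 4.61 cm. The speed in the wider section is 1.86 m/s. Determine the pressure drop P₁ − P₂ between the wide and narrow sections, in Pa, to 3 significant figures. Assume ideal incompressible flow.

ΔP ≈ 3.76 Pa

Mass conservation (A₁v₁ = A₂v₂) gives v₂ = 1.86 × 61.8/16.7 = 6.89 m/s.
Along the horizontal streamline, P + ½ρv² is constant.
P₁ − P₂ = ½·0.171·(6.89² − 1.86²) = ½·0.171·44.0 = 3.76 Pa.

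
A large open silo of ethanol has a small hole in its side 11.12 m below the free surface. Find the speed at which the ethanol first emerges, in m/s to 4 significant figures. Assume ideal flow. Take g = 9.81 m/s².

The surface is effectively still and both ends are open, so ½v² = gh and v = √(2·9.81·11.12) = 14.77 m/s.

14.77 m/s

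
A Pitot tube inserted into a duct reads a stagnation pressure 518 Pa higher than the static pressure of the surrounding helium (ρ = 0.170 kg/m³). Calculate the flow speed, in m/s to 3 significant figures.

v = 78.1 m/s

At the stagnation point the flow is brought to rest, so Bernoulli gives P_stag − P_static = ½ρv².
v = √(2ΔP/ρ) = √(2·518/0.170) = 78.1 m/s.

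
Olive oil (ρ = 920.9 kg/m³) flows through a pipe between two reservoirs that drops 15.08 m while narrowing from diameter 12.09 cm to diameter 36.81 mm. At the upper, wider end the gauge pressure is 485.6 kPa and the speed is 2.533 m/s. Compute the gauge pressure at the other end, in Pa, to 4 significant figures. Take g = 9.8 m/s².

P₂ ≈ 280900 Pa

By continuity, v₂ = v₁·A₁/A₂ = 2.533·(114.8/10.64) = 27.32 m/s.
Energy conservation along the streamline gives P₂ = P₁ − ½ρ(v₂² − v₁²) − ρg(h₂ − h₁).
P₂ = 485600 + ½·920.9·(2.533² − 27.32²) − 920.9·9.8·(−15.08) = 485600 + (-340800) − (-136100) = 280900 Pa.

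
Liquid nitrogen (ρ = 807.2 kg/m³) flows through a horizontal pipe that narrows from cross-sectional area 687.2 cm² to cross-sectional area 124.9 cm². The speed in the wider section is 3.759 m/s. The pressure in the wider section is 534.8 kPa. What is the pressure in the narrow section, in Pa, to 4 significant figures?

By continuity, v₂ = v₁·A₁/A₂ = 3.759·(687.2/124.9) = 20.68 m/s.
Along the horizontal streamline, P + ½ρv² is constant.
P₂ = P₁ − ½ρ(v₂² − v₁²) = 534800 − ½·807.2·(20.68² − 3.759²) = 534800 − 166900 = 367900 Pa.

P₂ ≈ 367900 Pa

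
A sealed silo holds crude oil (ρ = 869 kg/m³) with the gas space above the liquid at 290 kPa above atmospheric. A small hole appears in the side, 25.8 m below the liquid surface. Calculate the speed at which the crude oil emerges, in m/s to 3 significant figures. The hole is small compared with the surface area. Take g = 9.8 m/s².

Take point 1 at the surface (v₁ ≈ 0) and point 2 at the hole (at atmospheric pressure). Bernoulli: P₁ + ρg h = P_atm + ½ρv₂².
With P₁ − P_atm = 290000 Pa, v₂ = √(2gh + 2ΔP/ρ) = √(2·9.8·25.8 + 2·290000/869) = 34.3 m/s.

v = 34.3 m/s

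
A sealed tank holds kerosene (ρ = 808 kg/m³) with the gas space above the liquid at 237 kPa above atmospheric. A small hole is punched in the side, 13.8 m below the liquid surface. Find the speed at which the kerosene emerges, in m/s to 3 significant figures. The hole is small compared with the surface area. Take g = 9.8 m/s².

Take point 1 at the surface (v₁ ≈ 0) and point 2 at the hole (at atmospheric pressure). Bernoulli: P₁ + ρg h = P_atm + ½ρv₂².
With P₁ − P_atm = 237000 Pa, v₂ = √(2gh + 2ΔP/ρ) = √(2·9.8·13.8 + 2·237000/808) = 29.3 m/s.

v ≈ 29.3 m/s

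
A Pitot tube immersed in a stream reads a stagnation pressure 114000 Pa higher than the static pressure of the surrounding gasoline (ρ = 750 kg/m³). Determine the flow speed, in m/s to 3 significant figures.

The dynamic pressure equals the rise in static pressure at the stagnation point: ΔP = ½ρv².
v = √(2ΔP/ρ) = √(2·114000/750) = 17.4 m/s.

v ≈ 17.4 m/s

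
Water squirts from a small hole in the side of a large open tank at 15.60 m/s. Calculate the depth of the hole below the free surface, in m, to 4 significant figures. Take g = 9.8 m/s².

h ≈ 12.42 m

Torricelli: v = √(2gh), so h = v²/(2g).
h = 15.60²/(2·9.8) = 243.4/19.60 = 12.42 m.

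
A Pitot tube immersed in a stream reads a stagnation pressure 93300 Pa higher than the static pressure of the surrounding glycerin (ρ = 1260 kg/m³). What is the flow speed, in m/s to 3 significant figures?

v ≈ 12.2 m/s

Bernoulli between the free stream and the stagnation point: ½ρv² = P_stag − P_static.
v = √(2ΔP/ρ) = √(2·93300/1260) = 12.2 m/s.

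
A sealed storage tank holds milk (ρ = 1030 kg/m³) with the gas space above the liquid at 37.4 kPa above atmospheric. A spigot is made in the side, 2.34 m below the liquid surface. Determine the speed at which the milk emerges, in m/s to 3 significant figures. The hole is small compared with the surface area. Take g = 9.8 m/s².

10.9 m/s

Take point 1 at the surface (v₁ ≈ 0) and point 2 at the hole (at atmospheric pressure). Bernoulli: P₁ + ρg h = P_atm + ½ρv₂².
With P₁ − P_atm = 37400 Pa, v₂ = √(2gh + 2ΔP/ρ) = √(2·9.8·2.34 + 2·37400/1030) = 10.9 m/s.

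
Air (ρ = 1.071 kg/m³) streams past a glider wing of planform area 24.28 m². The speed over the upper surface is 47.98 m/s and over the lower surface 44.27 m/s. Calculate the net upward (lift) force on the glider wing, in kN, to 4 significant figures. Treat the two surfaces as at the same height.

F = 4.450 kN

From P + ½ρv² = const at equal height, P_low − P_up = ½ρ(v_up² − v_low²).
ΔP = ½·1.071·(47.98² − 44.27²) = 183.3 Pa.
Lift = ΔP · A = 183.3 × 24.28 = 4450 N.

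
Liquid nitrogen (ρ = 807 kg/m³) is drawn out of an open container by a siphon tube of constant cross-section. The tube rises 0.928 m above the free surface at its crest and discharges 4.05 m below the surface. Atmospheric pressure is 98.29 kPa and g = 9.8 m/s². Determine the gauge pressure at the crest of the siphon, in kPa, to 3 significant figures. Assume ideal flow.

The outlet speed comes from Torricelli: v = √(2g·4.05) = 8.91 m/s.
The bore is uniform, so the speed at the crest is the same v. Bernoulli surface→crest: P_atm = P_top + ½ρv² + ρg·h_top.
P_top = 98290 − ½·807·8.91² − 807·9.8·0.928 = 58900 Pa. So P_gauge = P_top − P_atm = -39400 Pa.

P_gauge ≈ -39.4 kPa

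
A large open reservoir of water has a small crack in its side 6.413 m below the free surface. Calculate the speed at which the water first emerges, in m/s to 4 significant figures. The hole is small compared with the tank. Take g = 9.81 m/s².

With the surface at rest and both surface and jet at atmospheric pressure, Bernoulli gives ρg h = ½ρv², so v = √(2gh) = √(2·9.81·6.413) = 11.22 m/s.

11.22 m/s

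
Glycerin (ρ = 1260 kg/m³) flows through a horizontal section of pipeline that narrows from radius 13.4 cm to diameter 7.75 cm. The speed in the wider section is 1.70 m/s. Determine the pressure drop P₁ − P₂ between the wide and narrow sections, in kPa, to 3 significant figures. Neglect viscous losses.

ΔP ≈ 259 kPa

Continuity gives A₁v₁ = A₂v₂, so v₂ = (564 cm²)/(47.2 cm²) × 1.70 m/s = 20.3 m/s.
Bernoulli (h₁ = h₂): P₁ − P₂ = ½ρ(v₂² − v₁²).
P₁ − P₂ = ½·1260·(20.3² − 1.70²) = ½·1260·410 = 259000 Pa.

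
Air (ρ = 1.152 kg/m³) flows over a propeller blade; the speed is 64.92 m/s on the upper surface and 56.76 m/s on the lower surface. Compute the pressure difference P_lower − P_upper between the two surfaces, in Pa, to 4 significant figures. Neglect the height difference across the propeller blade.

Bernoulli (same height): P_lower − P_upper = ½ρ(v_upper² − v_lower²).
ΔP = ½·1.152·(64.92² − 56.76²) = 571.9 Pa.

ΔP ≈ 571.9 Pa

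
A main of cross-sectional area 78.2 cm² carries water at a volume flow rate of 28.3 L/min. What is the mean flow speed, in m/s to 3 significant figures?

Q = 28.3 L/min = 0.000472 m³/s.
v = Q/A = 0.000472 / 0.00782 = 0.0603 m/s.

v = 0.0603 m/s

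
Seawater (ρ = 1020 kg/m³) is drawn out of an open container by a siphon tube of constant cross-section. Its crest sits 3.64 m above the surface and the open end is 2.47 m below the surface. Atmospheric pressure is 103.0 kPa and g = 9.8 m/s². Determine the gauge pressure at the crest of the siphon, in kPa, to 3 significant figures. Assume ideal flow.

The outlet speed comes from Torricelli: v = √(2g·2.47) = 6.96 m/s.
Continuity keeps v the same throughout the tube; from surface to crest, P_atm + 0 = P_top + ½ρv² + ρg·h_top.
P_top = 103000 − ½·1020·6.96² − 1020·9.8·3.64 = 41900 Pa. So P_gauge = P_top − P_atm = -61100 Pa.

P_gauge = -61.1 kPa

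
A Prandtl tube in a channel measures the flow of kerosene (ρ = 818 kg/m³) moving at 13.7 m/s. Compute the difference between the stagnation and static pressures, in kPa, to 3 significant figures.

ΔP ≈ 76.8 kPa

Bernoulli between the free stream and the stagnation point: ½ρv² = P_stag − P_static.
ΔP = ½·818·13.7² = 76800 Pa.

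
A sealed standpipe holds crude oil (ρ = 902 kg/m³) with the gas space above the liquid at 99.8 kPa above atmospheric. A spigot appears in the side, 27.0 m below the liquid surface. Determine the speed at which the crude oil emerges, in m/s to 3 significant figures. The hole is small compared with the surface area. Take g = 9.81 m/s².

v ≈ 27.4 m/s

Take point 1 at the surface (v₁ ≈ 0) and point 2 at the hole (at atmospheric pressure). Bernoulli: P₁ + ρg h = P_atm + ½ρv₂².
With P₁ − P_atm = 99800 Pa, v₂ = √(2gh + 2ΔP/ρ) = √(2·9.81·27.0 + 2·99800/902) = 27.4 m/s.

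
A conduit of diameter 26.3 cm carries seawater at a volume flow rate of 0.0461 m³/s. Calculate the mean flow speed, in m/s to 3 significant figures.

0.849 m/s

Q = 0.0461 m³/s = 0.0461 m³/s.
v = Q/A = 0.0461 / 0.0543 = 0.849 m/s.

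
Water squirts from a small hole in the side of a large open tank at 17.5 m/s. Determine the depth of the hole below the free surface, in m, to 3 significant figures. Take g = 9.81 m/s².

Inverting v = √(2gh) gives h = v² / 2g.
h = 17.5²/(2·9.81) = 306/19.62 = 15.6 m.

15.6 m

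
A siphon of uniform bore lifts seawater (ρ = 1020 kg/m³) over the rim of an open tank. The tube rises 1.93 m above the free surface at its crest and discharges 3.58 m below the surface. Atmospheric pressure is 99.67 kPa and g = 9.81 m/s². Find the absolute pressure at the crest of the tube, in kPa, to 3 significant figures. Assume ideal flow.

Bernoulli surface→outlet gives ½v² = g·h_out, so v = √(2·9.81·3.58) = 8.38 m/s.
Continuity keeps v the same throughout the tube; from surface to crest, P_atm + 0 = P_top + ½ρv² + ρg·h_top.
P_top = 99670 − ½·1020·8.38² − 1020·9.81·1.93 = 44500 Pa.

P_top = 44.5 kPa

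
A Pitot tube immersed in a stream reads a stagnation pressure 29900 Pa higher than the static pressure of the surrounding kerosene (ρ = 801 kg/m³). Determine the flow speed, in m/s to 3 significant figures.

v = 8.64 m/s

The dynamic pressure equals the rise in static pressure at the stagnation point: ΔP = ½ρv².
v = √(2ΔP/ρ) = √(2·29900/801) = 8.64 m/s.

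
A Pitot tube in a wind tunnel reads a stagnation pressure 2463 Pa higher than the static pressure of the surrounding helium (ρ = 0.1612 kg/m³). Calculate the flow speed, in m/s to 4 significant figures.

The dynamic pressure equals the rise in static pressure at the stagnation point: ΔP = ½ρv².
v = √(2ΔP/ρ) = √(2·2463/0.1612) = 174.8 m/s.

v ≈ 174.8 m/s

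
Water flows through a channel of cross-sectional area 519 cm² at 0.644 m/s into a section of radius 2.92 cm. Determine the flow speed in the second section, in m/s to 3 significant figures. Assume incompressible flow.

v₂ ≈ 12.5 m/s

Mass conservation (A₁v₁ = A₂v₂) gives v₂ = 0.644 × 519/26.8 = 12.5 m/s.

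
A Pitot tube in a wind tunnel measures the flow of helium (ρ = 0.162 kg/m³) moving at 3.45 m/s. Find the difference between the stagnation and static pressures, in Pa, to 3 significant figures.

At the stagnation point the flow is brought to rest, so Bernoulli gives P_stag − P_static = ½ρv².
ΔP = ½·0.162·3.45² = 0.964 Pa.

ΔP = 0.964 Pa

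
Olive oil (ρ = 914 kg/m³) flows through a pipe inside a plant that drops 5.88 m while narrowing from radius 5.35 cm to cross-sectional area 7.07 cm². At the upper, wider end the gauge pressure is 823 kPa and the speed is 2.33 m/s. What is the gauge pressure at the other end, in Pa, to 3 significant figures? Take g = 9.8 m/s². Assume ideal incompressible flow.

By continuity, v₂ = v₁·A₁/A₂ = 2.33·(89.9/7.07) = 29.6 m/s.
Applying Bernoulli between the two ends and solving for P₂: P₂ = P₁ + ½ρ(v₁² − v₂²) − ρgΔh.
P₂ = 823000 + ½·914·(2.33² − 29.6²) − 914·9.8·(−5.88) = 823000 + (-399000) − (-52700) = 477000 Pa.

P₂ = 477000 Pa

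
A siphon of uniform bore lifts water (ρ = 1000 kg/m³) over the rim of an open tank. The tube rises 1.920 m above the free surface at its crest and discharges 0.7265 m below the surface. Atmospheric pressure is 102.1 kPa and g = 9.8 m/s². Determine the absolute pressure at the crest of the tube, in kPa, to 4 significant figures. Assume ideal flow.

The outlet speed comes from Torricelli: v = √(2g·0.7265) = 3.774 m/s.
With constant cross-section the crest speed equals v; applying Bernoulli from the surface up to the crest, P_top = P_atm − ½ρv² − ρg·h_top.
P_top = 102100 − ½·1000·3.774² − 1000·9.8·1.920 = 76160 Pa.

P_top ≈ 76.16 kPa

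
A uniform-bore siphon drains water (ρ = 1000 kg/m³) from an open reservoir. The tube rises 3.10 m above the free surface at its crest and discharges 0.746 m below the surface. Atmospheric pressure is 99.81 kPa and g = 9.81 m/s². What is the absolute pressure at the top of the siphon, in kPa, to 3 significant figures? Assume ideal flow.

P_top ≈ 62.1 kPa

From the surface to the outlet (both open to atmosphere, surface at rest): v = √(2g·h_out) = √(2·9.81·0.746) = 3.83 m/s.
Continuity keeps v the same throughout the tube; from surface to crest, P_atm + 0 = P_top + ½ρv² + ρg·h_top.
P_top = 99810 − ½·1000·3.83² − 1000·9.81·3.10 = 62100 Pa.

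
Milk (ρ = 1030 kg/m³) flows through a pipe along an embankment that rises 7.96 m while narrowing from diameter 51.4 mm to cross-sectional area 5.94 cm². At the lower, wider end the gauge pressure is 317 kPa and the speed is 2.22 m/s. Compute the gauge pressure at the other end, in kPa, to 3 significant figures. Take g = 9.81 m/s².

Mass conservation (A₁v₁ = A₂v₂) gives v₂ = 2.22 × 20.7/5.94 = 7.76 m/s.
Energy conservation along the streamline gives P₂ = P₁ − ½ρ(v₂² − v₁²) − ρg(h₂ − h₁).
P₂ = 317000 + ½·1030·(2.22² − 7.76²) − 1030·9.81·(+7.96) = 317000 + (-28400) − (80400) = 208000 Pa.

P₂ ≈ 208 kPa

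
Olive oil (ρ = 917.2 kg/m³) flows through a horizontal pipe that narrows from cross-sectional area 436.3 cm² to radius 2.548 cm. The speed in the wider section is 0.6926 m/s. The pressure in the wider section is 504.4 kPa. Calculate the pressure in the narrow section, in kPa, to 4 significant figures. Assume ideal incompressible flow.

404.0 kPa

Continuity gives A₁v₁ = A₂v₂, so v₂ = (436.3 cm²)/(20.40 cm²) × 0.6926 m/s = 14.82 m/s.
With no height change, Bernoulli's equation is P₁ + ½ρv₁² = P₂ + ½ρv₂².
P₂ = P₁ − ½ρ(v₂² − v₁²) = 504400 − ½·917.2·(14.82² − 0.6926²) = 504400 − 100400 = 404000 Pa.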